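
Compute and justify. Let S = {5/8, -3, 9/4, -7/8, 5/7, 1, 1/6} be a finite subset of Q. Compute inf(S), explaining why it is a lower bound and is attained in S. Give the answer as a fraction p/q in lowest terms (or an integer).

S is finite, so inf(S) = min(S).
Sorted increasing:
-3, -7/8, 1/6, 5/8, 5/7, 1, 9/4
The extremum is -3.
For every x in S, x >= -3. And -3 is in S, so it is attained.
Therefore inf(S) = -3.

-3


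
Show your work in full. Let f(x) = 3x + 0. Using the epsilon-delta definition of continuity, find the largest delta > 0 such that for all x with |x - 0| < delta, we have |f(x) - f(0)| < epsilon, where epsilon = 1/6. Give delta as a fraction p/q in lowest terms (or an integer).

We compute f(0) = 3*(0) + 0 = 0.
|f(x) - f(0)| = |3x + 0 - (0)| = |3(x - 0)| = 3|x - 0|.
We need 3|x - 0| < 1/6, i.e. |x - 0| < 1/6 / 3 = 1/18.
So any delta <= 1/18 works. Conversely, if delta > 1/18, then x = 0 + 1/18 satisfies |x - 0| = 1/18 < delta but |f(x) - f(0)| = 3 * 1/18 = 1/6, which is not < 1/6; so no larger delta works.
Hence the largest such delta is 1/18.

1/18


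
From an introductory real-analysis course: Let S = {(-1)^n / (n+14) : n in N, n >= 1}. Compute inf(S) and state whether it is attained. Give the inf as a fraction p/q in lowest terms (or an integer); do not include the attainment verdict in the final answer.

Analysis:
- Values: -1/15, 1/16, -1/17, 1/18, -1/19, ...
- Positive terms (even n): 1/(2+14), 1/(4+14), ... decreasing -> max = 1/16 (n=2).
- Negative terms (odd n): -1/(1+14), -1/(3+14), ... increasing -> min = -1/15 (n=1).
- So sup = 1/16 (attained at n=2); inf = -1/15 (attained at n=1).
Conclusion: inf(S) = -1/15, attained in S.

-1/15


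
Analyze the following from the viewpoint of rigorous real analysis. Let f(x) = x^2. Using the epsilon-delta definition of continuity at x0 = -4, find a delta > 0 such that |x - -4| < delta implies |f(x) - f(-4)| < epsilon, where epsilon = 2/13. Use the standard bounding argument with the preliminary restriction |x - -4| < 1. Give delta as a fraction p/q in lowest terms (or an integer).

Factor: |x^2 - (-4)^2| = |x - -4| * |x + -4|.
Impose |x - -4| < 1 first. Then |x + -4| = |(x - -4) + 2*(-4)| <= |x - -4| + 2*|-4| < 1 + 8 = 9.
So |x^2 - (-4)^2| < delta * 9.
We need delta * 9 <= 2/13, i.e. delta <= 2/13/9 = 2/117.
Since 2/117 < 1, this is tighter than 1; take delta = 2/117.
So delta = 2/117 works.

2/117


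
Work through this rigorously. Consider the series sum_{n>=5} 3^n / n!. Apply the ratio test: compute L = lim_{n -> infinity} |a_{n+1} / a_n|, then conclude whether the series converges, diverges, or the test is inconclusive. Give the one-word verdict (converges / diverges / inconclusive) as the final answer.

Let a_n denote the general term. Form the ratio a_{n+1}/a_n and simplify:
a_{n+1}/a_n = 3/(n + 1)
Take the limit as n -> infinity: L = 0.
Since L = 0 < 1, the ratio test implies the series converges.

converges


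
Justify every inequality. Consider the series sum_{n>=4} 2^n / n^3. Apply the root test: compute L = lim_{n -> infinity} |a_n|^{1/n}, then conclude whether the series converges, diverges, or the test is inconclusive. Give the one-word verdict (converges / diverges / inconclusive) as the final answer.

Let a_n denote the general term. Form |a_n|^(1/n) and simplify:
|a_n|^(1/n) = 2/n^(3/n)
Take the limit as n -> infinity: L = 2.
Since L = 2 > 1, the root test implies divergence.

diverges


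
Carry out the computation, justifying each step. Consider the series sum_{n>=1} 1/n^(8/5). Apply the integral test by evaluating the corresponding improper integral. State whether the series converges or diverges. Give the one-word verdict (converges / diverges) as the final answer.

Let f(x) = x^(-8/5). Then f is positive, continuous, and decreasing on [1, infinity), so the integral test applies.
Compute the improper integral int_{1}^infinity f(x) dx:
  antiderivative F(x) = -5/(3*x^(3/5)).
  As x -> infinity, F(x) -> 0 (since p = 8/5 > 1).
  So int = F(infinity) - F(1) = 0 - (-5/3) = 5/3.
  Finite, so by the integral test, the series converges.

converges


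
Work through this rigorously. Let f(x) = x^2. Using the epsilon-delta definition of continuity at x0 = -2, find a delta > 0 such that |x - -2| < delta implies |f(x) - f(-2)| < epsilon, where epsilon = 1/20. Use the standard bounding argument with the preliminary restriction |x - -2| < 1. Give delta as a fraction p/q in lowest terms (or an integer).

Factor: |x^2 - (-2)^2| = |x - -2| * |x + -2|.
Impose |x - -2| < 1 first. Then |x + -2| = |(x - -2) + 2*(-2)| <= |x - -2| + 2*|-2| < 1 + 4 = 5.
So |x^2 - (-2)^2| < delta * 5.
We need delta * 5 <= 1/20, i.e. delta <= 1/20/5 = 1/100.
Since 1/100 < 1, this is tighter than 1; take delta = 1/100.
So delta = 1/100 works.

1/100


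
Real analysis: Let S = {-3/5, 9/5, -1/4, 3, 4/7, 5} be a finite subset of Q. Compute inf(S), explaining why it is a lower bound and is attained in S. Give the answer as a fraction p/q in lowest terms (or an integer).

S is finite, so inf(S) = min(S).
Sorted increasing:
-3/5, -1/4, 4/7, 9/5, 3, 5
The extremum is -3/5.
For every x in S, x >= -3/5. And -3/5 is in S, so it is attained.
Therefore inf(S) = -3/5.

-3/5


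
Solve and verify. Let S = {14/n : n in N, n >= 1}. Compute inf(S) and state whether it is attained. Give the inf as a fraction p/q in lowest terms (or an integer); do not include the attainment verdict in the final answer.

Analysis:
- Values: 14, 7, 14/3, 7/2, ... strictly decreasing.
- The maximum is 14 (n=1); sup = 14 (attained).
- The set is bounded below by 0; 14/n -> 0 so 0 is the greatest lower bound.
- 0 is not in the set, so inf = 0 is not attained.
Conclusion: inf(S) = 0, not attained in S.

0


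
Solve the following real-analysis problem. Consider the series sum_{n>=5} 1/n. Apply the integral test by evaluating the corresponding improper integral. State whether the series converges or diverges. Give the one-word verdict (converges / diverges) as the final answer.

Let f(x) = 1/x. Then f is positive, continuous, and decreasing on [5, infinity), so the integral test applies.
Compute the improper integral int_{5}^infinity f(x) dx:
  antiderivative F(x) = log(x).
  As x -> infinity, log(x) -> infinity.
  So int = infinity - log(5) = infinity. By the integral test, the series diverges.

diverges


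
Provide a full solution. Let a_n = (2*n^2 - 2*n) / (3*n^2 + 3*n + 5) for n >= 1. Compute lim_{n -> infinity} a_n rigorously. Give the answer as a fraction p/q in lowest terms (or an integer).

Divide numerator and denominator by n^2, the highest power:
numerator / n^2 = 2 - 2/n
denominator / n^2 = 3 + 3/n + 5/n^2
As n -> infinity, all terms of the form c/n^k (k >= 1) tend to 0.
So numerator / n^2 -> 2 and denominator / n^2 -> 3.
Therefore lim a_n = 2/3.

2/3


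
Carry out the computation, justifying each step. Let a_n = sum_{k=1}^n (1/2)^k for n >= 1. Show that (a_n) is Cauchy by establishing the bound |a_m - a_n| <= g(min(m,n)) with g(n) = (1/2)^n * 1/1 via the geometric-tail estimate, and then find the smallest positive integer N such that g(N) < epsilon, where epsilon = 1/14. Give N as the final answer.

For m > n >= 1: |a_m - a_n| = sum_{k=n+1}^m (1/2)^k < sum_{k=n+1}^infinity (1/2)^k = (1/2)^(n+1) / (1 - 1/2) = (1/2)^n * (1/2) * (2/1) = (1/2)^n * 1/1.
So g(n) = (1/2)^n / 1. Since g(n) -> 0, (a_n) is Cauchy.
Now solve g(N) < 1/14: (1/2)^N / 1 < 1/14 <=> 2^N > 1 / (1 * 1/14) = 14.
Check powers of 2: 2^3 = 8 <= 14, 2^4 = 16 > 14.
So the smallest such N is 4. Check: g(4) = 1/(1 * 16) = 1/16 < 1/14.

4


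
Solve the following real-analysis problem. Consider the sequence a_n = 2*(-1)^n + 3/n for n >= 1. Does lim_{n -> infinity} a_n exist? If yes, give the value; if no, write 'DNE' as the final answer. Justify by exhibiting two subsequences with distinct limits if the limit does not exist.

Examine the behaviour of a_n along subsequences.
a_{2k} = 2 + 3/(2k) -> 2. a_{2k+1} = -2 + 3/(2k+1) -> -2.
Since these two subsequential limits are 2 and -2, distinct, the full sequence cannot converge (a convergent sequence has all subsequences tending to the same limit). So lim a_n does not exist.

DNE


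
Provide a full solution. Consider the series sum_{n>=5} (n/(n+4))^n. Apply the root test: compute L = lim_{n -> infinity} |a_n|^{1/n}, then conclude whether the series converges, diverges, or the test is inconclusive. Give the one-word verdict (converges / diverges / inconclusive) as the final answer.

Let a_n denote the general term. Form |a_n|^(1/n) and simplify:
|a_n|^(1/n) = n/(n + 4)
Take the limit as n -> infinity: L = 1.
Since L = 1, the root test is inconclusive. (In fact a_n = (n/(n+4))^n -> e^(-4) != 0, so the nth-term test shows divergence; but the root test itself gives no conclusion.)

inconclusive


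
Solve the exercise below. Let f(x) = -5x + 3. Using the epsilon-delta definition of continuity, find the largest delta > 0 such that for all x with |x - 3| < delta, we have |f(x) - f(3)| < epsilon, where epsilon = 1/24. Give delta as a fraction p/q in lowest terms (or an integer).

We compute f(3) = -5*(3) + 3 = -12.
|f(x) - f(3)| = |-5x + 3 - (-12)| = |-5(x - 3)| = 5|x - 3|.
We need 5|x - 3| < 1/24, i.e. |x - 3| < 1/24 / 5 = 1/120.
So any delta <= 1/120 works. Conversely, if delta > 1/120, then x = 3 + 1/120 satisfies |x - 3| = 1/120 < delta but |f(x) - f(3)| = 5 * 1/120 = 1/24, which is not < 1/24; so no larger delta works.
Hence the largest such delta is 1/120.

1/120


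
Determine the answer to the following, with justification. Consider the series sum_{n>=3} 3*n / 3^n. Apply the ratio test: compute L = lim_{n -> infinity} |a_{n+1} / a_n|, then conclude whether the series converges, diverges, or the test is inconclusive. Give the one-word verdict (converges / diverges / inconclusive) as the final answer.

Let a_n denote the general term. Form the ratio a_{n+1}/a_n and simplify:
a_{n+1}/a_n = (n + 1)/(3*n)
Take the limit as n -> infinity: L = 1/3.
Since L = 1/3 < 1, the ratio test implies the series converges.

converges


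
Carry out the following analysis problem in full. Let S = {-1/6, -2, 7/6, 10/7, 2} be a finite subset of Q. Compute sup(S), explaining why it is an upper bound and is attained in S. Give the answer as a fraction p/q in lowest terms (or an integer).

S is finite, so sup(S) = max(S).
Sorted decreasing:
2, 10/7, 7/6, -1/6, -2
The extremum is 2.
For every x in S, x <= 2. And 2 is in S, so it is attained.
Therefore sup(S) = 2.

2


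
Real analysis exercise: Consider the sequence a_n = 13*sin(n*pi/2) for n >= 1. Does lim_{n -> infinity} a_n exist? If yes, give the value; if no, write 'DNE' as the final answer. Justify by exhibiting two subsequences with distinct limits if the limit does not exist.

Examine the behaviour of a_n along subsequences.
a_{4k+1} = 13*sin(pi/2 + 2k*pi) = 13 -> 13. a_{4k+3} = 13*sin(3pi/2 + 2k*pi) = -13 -> -13.
Since these two subsequential limits are 13 and -13, distinct, the full sequence cannot converge (a convergent sequence has all subsequences tending to the same limit). So lim a_n does not exist.

DNE


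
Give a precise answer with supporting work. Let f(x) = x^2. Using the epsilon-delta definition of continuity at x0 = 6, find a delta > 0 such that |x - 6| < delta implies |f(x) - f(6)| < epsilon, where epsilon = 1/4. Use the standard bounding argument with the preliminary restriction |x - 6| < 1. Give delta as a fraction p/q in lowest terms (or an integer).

Factor: |x^2 - (6)^2| = |x - 6| * |x + 6|.
Impose |x - 6| < 1 first. Then |x + 6| = |(x - 6) + 2*(6)| <= |x - 6| + 2*|6| < 1 + 12 = 13.
So |x^2 - (6)^2| < delta * 13.
We need delta * 13 <= 1/4, i.e. delta <= 1/4/13 = 1/52.
Since 1/52 < 1, this is tighter than 1; take delta = 1/52.
So delta = 1/52 works.

1/52


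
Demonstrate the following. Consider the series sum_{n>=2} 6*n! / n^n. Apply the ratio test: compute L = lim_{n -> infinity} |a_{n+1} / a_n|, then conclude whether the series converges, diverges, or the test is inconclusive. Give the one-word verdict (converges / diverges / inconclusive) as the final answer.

Let a_n denote the general term. Form the ratio a_{n+1}/a_n and simplify:
a_{n+1}/a_n = (n/(n + 1))^n
Take the limit as n -> infinity: L = exp(-1).
Since L = exp(-1) < 1, the ratio test implies the series converges.

converges


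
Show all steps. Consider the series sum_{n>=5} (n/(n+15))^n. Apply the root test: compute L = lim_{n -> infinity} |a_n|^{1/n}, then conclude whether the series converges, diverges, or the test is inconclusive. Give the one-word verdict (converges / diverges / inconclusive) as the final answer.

Let a_n denote the general term. Form |a_n|^(1/n) and simplify:
|a_n|^(1/n) = n/(n + 15)
Take the limit as n -> infinity: L = 1.
Since L = 1, the root test is inconclusive. (In fact a_n = (n/(n+15))^n -> e^(-15) != 0, so the nth-term test shows divergence; but the root test itself gives no conclusion.)

inconclusive


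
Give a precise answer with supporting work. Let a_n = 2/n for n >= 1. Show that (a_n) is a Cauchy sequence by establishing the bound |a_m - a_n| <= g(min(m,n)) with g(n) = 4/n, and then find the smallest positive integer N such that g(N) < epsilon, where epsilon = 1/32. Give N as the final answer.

For any m, n >= 1, by the triangle inequality:
|a_m - a_n| = |2/m - 2/n| <= 2*1/m + 2*1/n <= 4/min(m,n).
So g(n) = 4/n bounds the Cauchy difference. Since g(n) -> 0, (a_n) is Cauchy.
Now solve g(N) < 1/32: 4/N < 1/32 <=> N > 4 / (1/32) = 128.
The smallest integer strictly greater than 128 is N = 129.
Check: g(129) = 4/129 = 4/129 < 1/32; g(128) = 1/32 >= 1/32. So N = 129.

129


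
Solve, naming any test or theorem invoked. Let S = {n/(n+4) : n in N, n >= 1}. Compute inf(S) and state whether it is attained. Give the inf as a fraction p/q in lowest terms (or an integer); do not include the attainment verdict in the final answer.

Analysis:
- Values: 1/5, 1/3, 3/7, 1/2, ... strictly increasing.
- Minimum is 1/5 (n=1); inf = 1/5 (attained).
- n/(n+4) = 1 - 4/(n+4) -> 1 from below as n -> infinity, and never equals 1.
- So sup = 1 (not attained).
Conclusion: inf(S) = 1/5, attained in S.

1/5


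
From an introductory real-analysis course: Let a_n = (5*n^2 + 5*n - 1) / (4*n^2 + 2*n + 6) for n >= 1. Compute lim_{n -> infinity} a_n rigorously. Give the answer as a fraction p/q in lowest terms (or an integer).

Divide numerator and denominator by n^2, the highest power:
numerator / n^2 = 5 + 5/n - 1/n^2
denominator / n^2 = 4 + 2/n + 6/n^2
As n -> infinity, all terms of the form c/n^k (k >= 1) tend to 0.
So numerator / n^2 -> 5 and denominator / n^2 -> 4.
Therefore lim a_n = 5/4.

5/4


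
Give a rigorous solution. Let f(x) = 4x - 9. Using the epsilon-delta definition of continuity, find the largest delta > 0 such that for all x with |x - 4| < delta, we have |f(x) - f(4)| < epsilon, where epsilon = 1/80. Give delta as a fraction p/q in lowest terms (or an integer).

We compute f(4) = 4*(4) - 9 = 7.
|f(x) - f(4)| = |4x - 9 - (7)| = |4(x - 4)| = 4|x - 4|.
We need 4|x - 4| < 1/80, i.e. |x - 4| < 1/80 / 4 = 1/320.
So any delta <= 1/320 works. Conversely, if delta > 1/320, then x = 4 + 1/320 satisfies |x - 4| = 1/320 < delta but |f(x) - f(4)| = 4 * 1/320 = 1/80, which is not < 1/80; so no larger delta works.
Hence the largest such delta is 1/320.

1/320


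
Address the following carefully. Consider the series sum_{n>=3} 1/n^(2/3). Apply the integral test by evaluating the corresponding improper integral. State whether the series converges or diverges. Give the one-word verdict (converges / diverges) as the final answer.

Let f(x) = x^(-2/3). Then f is positive, continuous, and decreasing on [3, infinity), so the integral test applies.
Compute the improper integral int_{3}^infinity f(x) dx:
  antiderivative F(x) = 3*x^(1/3).
  As x -> infinity, F(x) -> infinity (since p = 2/3 < 1).
  So the integral diverges. By the integral test, the series diverges.

diverges


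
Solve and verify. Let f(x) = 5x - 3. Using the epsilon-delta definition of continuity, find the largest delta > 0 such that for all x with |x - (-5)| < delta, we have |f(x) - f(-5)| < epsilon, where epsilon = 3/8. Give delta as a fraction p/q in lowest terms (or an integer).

We compute f(-5) = 5*(-5) - 3 = -28.
|f(x) - f(-5)| = |5x - 3 - (-28)| = |5(x - (-5))| = 5|x - (-5)|.
We need 5|x - (-5)| < 3/8, i.e. |x - (-5)| < 3/8 / 5 = 3/40.
So any delta <= 3/40 works. Conversely, if delta > 3/40, then x = -5 + 3/40 satisfies |x - (-5)| = 3/40 < delta but |f(x) - f(-5)| = 5 * 3/40 = 3/8, which is not < 3/8; so no larger delta works.
Hence the largest such delta is 3/40.

3/40


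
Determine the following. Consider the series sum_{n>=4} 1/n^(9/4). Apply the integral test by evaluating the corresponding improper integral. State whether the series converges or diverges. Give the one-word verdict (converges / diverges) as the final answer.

Let f(x) = x^(-9/4). Then f is positive, continuous, and decreasing on [4, infinity), so the integral test applies.
Compute the improper integral int_{4}^infinity f(x) dx:
  antiderivative F(x) = -4/(5*x^(5/4)).
  As x -> infinity, F(x) -> 0 (since p = 9/4 > 1).
  So int = F(infinity) - F(4) = 0 - (-sqrt(2)/10) = sqrt(2)/10.
  Finite, so by the integral test, the series converges.

converges


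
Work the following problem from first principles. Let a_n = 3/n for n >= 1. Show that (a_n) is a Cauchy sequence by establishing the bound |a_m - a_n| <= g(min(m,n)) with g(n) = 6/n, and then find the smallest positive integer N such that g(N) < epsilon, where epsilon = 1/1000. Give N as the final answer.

For any m, n >= 1, by the triangle inequality:
|a_m - a_n| = |3/m - 3/n| <= 3*1/m + 3*1/n <= 6/min(m,n).
So g(n) = 6/n bounds the Cauchy difference. Since g(n) -> 0, (a_n) is Cauchy.
Now solve g(N) < 1/1000: 6/N < 1/1000 <=> N > 6 / (1/1000) = 6000.
The smallest integer strictly greater than 6000 is N = 6001.
Check: g(6001) = 6/6001 = 6/6001 < 1/1000; g(6000) = 1/1000 >= 1/1000. So N = 6001.

6001


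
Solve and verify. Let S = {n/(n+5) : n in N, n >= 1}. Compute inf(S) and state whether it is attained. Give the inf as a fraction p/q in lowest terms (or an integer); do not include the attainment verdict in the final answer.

Analysis:
- Values: 1/6, 2/7, 3/8, 4/9, ... strictly increasing.
- Minimum is 1/6 (n=1); inf = 1/6 (attained).
- n/(n+5) = 1 - 5/(n+5) -> 1 from below as n -> infinity, and never equals 1.
- So sup = 1 (not attained).
Conclusion: inf(S) = 1/6, attained in S.

1/6


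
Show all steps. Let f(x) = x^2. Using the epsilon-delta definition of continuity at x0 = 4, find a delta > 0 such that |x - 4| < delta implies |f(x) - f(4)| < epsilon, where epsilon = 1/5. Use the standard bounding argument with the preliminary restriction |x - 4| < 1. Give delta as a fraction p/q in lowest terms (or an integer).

Factor: |x^2 - (4)^2| = |x - 4| * |x + 4|.
Impose |x - 4| < 1 first. Then |x + 4| = |(x - 4) + 2*(4)| <= |x - 4| + 2*|4| < 1 + 8 = 9.
So |x^2 - (4)^2| < delta * 9.
We need delta * 9 <= 1/5, i.e. delta <= 1/5/9 = 1/45.
Since 1/45 < 1, this is tighter than 1; take delta = 1/45.
So delta = 1/45 works.

1/45


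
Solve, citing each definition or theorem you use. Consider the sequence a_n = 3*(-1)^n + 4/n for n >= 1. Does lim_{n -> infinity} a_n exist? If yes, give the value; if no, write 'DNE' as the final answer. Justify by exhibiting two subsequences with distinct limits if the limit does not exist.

Examine the behaviour of a_n along subsequences.
a_{2k} = 3 + 4/(2k) -> 3. a_{2k+1} = -3 + 4/(2k+1) -> -3.
Since these two subsequential limits are 3 and -3, distinct, the full sequence cannot converge (a convergent sequence has all subsequences tending to the same limit). So lim a_n does not exist.

DNE


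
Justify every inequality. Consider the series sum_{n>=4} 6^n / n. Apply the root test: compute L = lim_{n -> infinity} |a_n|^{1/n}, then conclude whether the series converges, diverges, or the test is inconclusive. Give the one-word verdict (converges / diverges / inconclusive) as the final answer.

Let a_n denote the general term. Form |a_n|^(1/n) and simplify:
|a_n|^(1/n) = 6/n^(1/n)
Take the limit as n -> infinity: L = 6.
Since L = 6 > 1, the root test implies divergence.

diverges


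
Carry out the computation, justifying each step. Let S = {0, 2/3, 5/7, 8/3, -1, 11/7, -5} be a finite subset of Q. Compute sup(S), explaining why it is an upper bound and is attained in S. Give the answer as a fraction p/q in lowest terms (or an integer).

S is finite, so sup(S) = max(S).
Sorted decreasing:
8/3, 11/7, 5/7, 2/3, 0, -1, -5
The extremum is 8/3.
For every x in S, x <= 8/3. And 8/3 is in S, so it is attained.
Therefore sup(S) = 8/3.

8/3


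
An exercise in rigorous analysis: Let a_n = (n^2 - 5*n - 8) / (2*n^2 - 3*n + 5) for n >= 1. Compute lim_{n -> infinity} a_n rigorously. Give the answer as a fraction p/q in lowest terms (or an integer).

Divide numerator and denominator by n^2, the highest power:
numerator / n^2 = 1 - 5/n - 8/n^2
denominator / n^2 = 2 - 3/n + 5/n^2
As n -> infinity, all terms of the form c/n^k (k >= 1) tend to 0.
So numerator / n^2 -> 1 and denominator / n^2 -> 2.
Therefore lim a_n = 1/2.

1/2


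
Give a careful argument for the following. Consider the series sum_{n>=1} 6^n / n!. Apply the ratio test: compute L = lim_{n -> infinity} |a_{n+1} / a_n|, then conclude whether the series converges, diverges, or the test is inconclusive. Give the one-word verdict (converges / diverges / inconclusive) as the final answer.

Let a_n denote the general term. Form the ratio a_{n+1}/a_n and simplify:
a_{n+1}/a_n = 6/(n + 1)
Take the limit as n -> infinity: L = 0.
Since L = 0 < 1, the ratio test implies the series converges.

converges


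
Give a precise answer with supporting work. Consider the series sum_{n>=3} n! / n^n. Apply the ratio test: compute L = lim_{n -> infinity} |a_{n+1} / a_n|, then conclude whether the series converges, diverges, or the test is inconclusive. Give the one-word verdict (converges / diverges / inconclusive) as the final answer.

Let a_n denote the general term. Form the ratio a_{n+1}/a_n and simplify:
a_{n+1}/a_n = (n/(n + 1))^n
Take the limit as n -> infinity: L = exp(-1).
Since L = exp(-1) < 1, the ratio test implies the series converges.

converges


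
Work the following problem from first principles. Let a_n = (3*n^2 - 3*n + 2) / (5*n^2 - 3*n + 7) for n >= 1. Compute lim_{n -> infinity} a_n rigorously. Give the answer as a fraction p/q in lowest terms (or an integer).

Divide numerator and denominator by n^2, the highest power:
numerator / n^2 = 3 - 3/n + 2/n^2
denominator / n^2 = 5 - 3/n + 7/n^2
As n -> infinity, all terms of the form c/n^k (k >= 1) tend to 0.
So numerator / n^2 -> 3 and denominator / n^2 -> 5.
Therefore lim a_n = 3/5.

3/5


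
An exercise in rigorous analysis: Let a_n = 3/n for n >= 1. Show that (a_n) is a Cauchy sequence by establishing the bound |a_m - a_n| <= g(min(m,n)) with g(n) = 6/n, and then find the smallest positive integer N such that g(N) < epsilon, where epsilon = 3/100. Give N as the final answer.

For any m, n >= 1, by the triangle inequality:
|a_m - a_n| = |3/m - 3/n| <= 3*1/m + 3*1/n <= 6/min(m,n).
So g(n) = 6/n bounds the Cauchy difference. Since g(n) -> 0, (a_n) is Cauchy.
Now solve g(N) < 3/100: 6/N < 3/100 <=> N > 6 / (3/100) = 200.
The smallest integer strictly greater than 200 is N = 201.
Check: g(201) = 6/201 = 2/67 < 3/100; g(200) = 3/100 >= 3/100. So N = 201.

201


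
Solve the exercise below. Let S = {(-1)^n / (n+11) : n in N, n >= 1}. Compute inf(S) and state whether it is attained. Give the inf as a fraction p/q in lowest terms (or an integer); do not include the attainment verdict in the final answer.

Analysis:
- Values: -1/12, 1/13, -1/14, 1/15, -1/16, ...
- Positive terms (even n): 1/(2+11), 1/(4+11), ... decreasing -> max = 1/13 (n=2).
- Negative terms (odd n): -1/(1+11), -1/(3+11), ... increasing -> min = -1/12 (n=1).
- So sup = 1/13 (attained at n=2); inf = -1/12 (attained at n=1).
Conclusion: inf(S) = -1/12, attained in S.

-1/12


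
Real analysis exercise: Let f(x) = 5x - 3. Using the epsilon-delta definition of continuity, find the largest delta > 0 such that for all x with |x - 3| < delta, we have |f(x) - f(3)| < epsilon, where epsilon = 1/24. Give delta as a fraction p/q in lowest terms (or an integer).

We compute f(3) = 5*(3) - 3 = 12.
|f(x) - f(3)| = |5x - 3 - (12)| = |5(x - 3)| = 5|x - 3|.
We need 5|x - 3| < 1/24, i.e. |x - 3| < 1/24 / 5 = 1/120.
So any delta <= 1/120 works. Conversely, if delta > 1/120, then x = 3 + 1/120 satisfies |x - 3| = 1/120 < delta but |f(x) - f(3)| = 5 * 1/120 = 1/24, which is not < 1/24; so no larger delta works.
Hence the largest such delta is 1/120.

1/120


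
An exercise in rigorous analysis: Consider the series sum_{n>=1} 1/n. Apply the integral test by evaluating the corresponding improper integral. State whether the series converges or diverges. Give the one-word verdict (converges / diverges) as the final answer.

Let f(x) = 1/x. Then f is positive, continuous, and decreasing on [1, infinity), so the integral test applies.
Compute the improper integral int_{1}^infinity f(x) dx:
  antiderivative F(x) = log(x).
  As x -> infinity, log(x) -> infinity.
  So int = infinity - log(1) = infinity. By the integral test, the series diverges.

diverges


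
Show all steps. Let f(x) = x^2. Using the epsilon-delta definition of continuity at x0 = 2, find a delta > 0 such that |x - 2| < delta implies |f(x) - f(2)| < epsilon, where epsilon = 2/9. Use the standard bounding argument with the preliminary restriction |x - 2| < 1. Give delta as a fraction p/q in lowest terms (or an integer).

Factor: |x^2 - (2)^2| = |x - 2| * |x + 2|.
Impose |x - 2| < 1 first. Then |x + 2| = |(x - 2) + 2*(2)| <= |x - 2| + 2*|2| < 1 + 4 = 5.
So |x^2 - (2)^2| < delta * 5.
We need delta * 5 <= 2/9, i.e. delta <= 2/9/5 = 2/45.
Since 2/45 < 1, this is tighter than 1; take delta = 2/45.
So delta = 2/45 works.

2/45


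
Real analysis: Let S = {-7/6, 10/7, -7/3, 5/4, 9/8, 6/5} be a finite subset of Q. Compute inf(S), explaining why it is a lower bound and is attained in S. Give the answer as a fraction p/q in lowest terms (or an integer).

S is finite, so inf(S) = min(S).
Sorted increasing:
-7/3, -7/6, 9/8, 6/5, 5/4, 10/7
The extremum is -7/3.
For every x in S, x >= -7/3. And -7/3 is in S, so it is attained.
Therefore inf(S) = -7/3.

-7/3


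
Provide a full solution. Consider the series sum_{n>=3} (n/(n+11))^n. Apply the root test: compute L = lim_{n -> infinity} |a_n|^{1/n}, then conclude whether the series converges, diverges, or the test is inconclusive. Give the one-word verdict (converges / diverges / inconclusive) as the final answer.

Let a_n denote the general term. Form |a_n|^(1/n) and simplify:
|a_n|^(1/n) = n/(n + 11)
Take the limit as n -> infinity: L = 1.
Since L = 1, the root test is inconclusive. (In fact a_n = (n/(n+11))^n -> e^(-11) != 0, so the nth-term test shows divergence; but the root test itself gives no conclusion.)

inconclusive


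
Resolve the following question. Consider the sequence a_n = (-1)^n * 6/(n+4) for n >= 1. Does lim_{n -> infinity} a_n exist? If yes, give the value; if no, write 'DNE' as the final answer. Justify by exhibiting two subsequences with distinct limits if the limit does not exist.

Examine the behaviour of a_n along subsequences.
Even-n subsequence a_{2k} = 6/(2k+4) -> 0. Odd-n subsequence a_{2k+1} = -6/(2k+5) -> 0. Both tend to 0, which suggests the limit is 0; verify directly.
|a_n - 0| = 6/(n+4) < 6/n for every n >= 1.
Given epsilon > 0, choose a positive integer N > 6/epsilon. Then for all n >= N, |a_n| < 6/n <= 6/N < epsilon.
So by the definition of the limit, lim a_n exists and equals 0.

0


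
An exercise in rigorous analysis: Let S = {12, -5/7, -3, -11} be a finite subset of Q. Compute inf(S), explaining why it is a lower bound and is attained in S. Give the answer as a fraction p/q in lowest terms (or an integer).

S is finite, so inf(S) = min(S).
Sorted increasing:
-11, -3, -5/7, 12
The extremum is -11.
For every x in S, x >= -11. And -11 is in S, so it is attained.
Therefore inf(S) = -11.

-11


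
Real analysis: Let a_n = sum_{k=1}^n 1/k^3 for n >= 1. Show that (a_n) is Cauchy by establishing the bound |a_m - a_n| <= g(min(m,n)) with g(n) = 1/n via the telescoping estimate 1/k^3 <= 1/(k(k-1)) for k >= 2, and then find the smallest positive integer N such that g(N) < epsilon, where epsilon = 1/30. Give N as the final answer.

For m > n >= 1: |a_m - a_n| = sum_{k=n+1}^m 1/k^3.
Use 1/k^3 <= 1/(k(k-1)) = 1/(k-1) - 1/k for k >= 2 (which holds since k^3 >= k^2 >= k(k-1) for k >= 2):
sum_{k=n+1}^m 1/k^3 <= sum_{k=n+1}^m (1/(k-1) - 1/k) = 1/n - 1/m <= 1/n.
By symmetry the same bound holds with n,m swapped, so |a_m - a_n| <= 1/min(m,n) = g(min(m,n)). Since g(n) -> 0, (a_n) is Cauchy.
Now solve g(N) < 1/30: 1/N < 1/30 <=> N > 1/(1/30) = 30.
The smallest integer strictly greater than 30 is N = 31.
Check: g(31) = 1/31 < 1/30; g(30) = 1/30 >= 1/30. So N = 31.

31


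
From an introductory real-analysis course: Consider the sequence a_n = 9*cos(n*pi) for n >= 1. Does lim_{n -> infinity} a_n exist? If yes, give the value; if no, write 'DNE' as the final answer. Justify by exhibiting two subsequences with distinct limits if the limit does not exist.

Examine the behaviour of a_n along subsequences.
cos(n*pi) = (-1)^n, so a_n = 9*(-1)^n. a_{2k} = 9 -> 9. a_{2k+1} = -9 -> -9.
Since these two subsequential limits are 9 and -9, distinct, the full sequence cannot converge (a convergent sequence has all subsequences tending to the same limit). So lim a_n does not exist.

DNE


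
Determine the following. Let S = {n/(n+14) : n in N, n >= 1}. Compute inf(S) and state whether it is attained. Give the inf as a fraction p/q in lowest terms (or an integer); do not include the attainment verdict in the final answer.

Analysis:
- Values: 1/15, 1/8, 3/17, 2/9, ... strictly increasing.
- Minimum is 1/15 (n=1); inf = 1/15 (attained).
- n/(n+14) = 1 - 14/(n+14) -> 1 from below as n -> infinity, and never equals 1.
- So sup = 1 (not attained).
Conclusion: inf(S) = 1/15, attained in S.

1/15


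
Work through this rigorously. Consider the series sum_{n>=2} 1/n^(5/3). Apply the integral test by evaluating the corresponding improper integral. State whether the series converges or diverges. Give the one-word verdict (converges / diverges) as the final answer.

Let f(x) = x^(-5/3). Then f is positive, continuous, and decreasing on [2, infinity), so the integral test applies.
Compute the improper integral int_{2}^infinity f(x) dx:
  antiderivative F(x) = -3/(2*x^(2/3)).
  As x -> infinity, F(x) -> 0 (since p = 5/3 > 1).
  So int = F(infinity) - F(2) = 0 - (-3*2^(1/3)/4) = 3*2^(1/3)/4.
  Finite, so by the integral test, the series converges.

converges


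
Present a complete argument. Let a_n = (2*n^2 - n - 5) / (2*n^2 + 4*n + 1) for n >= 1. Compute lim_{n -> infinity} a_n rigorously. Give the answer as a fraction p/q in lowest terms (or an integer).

Divide numerator and denominator by n^2, the highest power:
numerator / n^2 = 2 - 1/n - 5/n^2
denominator / n^2 = 2 + 4/n + n^(-2)
As n -> infinity, all terms of the form c/n^k (k >= 1) tend to 0.
So numerator / n^2 -> 2 and denominator / n^2 -> 2.
Therefore lim a_n = 1.

1


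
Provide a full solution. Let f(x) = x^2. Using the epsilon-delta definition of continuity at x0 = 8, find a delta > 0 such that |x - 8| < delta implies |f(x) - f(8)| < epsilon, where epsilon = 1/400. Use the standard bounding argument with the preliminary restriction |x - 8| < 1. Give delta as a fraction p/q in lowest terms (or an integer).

Factor: |x^2 - (8)^2| = |x - 8| * |x + 8|.
Impose |x - 8| < 1 first. Then |x + 8| = |(x - 8) + 2*(8)| <= |x - 8| + 2*|8| < 1 + 16 = 17.
So |x^2 - (8)^2| < delta * 17.
We need delta * 17 <= 1/400, i.e. delta <= 1/400/17 = 1/6800.
Since 1/6800 < 1, this is tighter than 1; take delta = 1/6800.
So delta = 1/6800 works.

1/6800


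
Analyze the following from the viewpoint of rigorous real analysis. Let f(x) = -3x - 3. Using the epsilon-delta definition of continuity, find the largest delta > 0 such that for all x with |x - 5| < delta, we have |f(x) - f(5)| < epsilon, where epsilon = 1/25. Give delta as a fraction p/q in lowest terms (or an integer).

We compute f(5) = -3*(5) - 3 = -18.
|f(x) - f(5)| = |-3x - 3 - (-18)| = |-3(x - 5)| = 3|x - 5|.
We need 3|x - 5| < 1/25, i.e. |x - 5| < 1/25 / 3 = 1/75.
So any delta <= 1/75 works. Conversely, if delta > 1/75, then x = 5 + 1/75 satisfies |x - 5| = 1/75 < delta but |f(x) - f(5)| = 3 * 1/75 = 1/25, which is not < 1/25; so no larger delta works.
Hence the largest such delta is 1/75.

1/75


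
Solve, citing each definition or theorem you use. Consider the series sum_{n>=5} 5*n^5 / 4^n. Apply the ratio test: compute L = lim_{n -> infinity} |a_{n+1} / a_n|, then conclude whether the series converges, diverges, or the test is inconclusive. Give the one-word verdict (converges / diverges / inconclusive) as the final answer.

Let a_n denote the general term. Form the ratio a_{n+1}/a_n and simplify:
a_{n+1}/a_n = (n + 1)^5/(4*n^5)
Take the limit as n -> infinity: L = 1/4.
Since L = 1/4 < 1, the ratio test implies the series converges.

converges


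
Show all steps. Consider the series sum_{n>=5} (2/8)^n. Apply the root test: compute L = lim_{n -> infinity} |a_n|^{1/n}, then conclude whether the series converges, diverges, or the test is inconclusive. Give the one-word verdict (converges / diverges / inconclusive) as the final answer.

Let a_n denote the general term. Form |a_n|^(1/n) and simplify:
|a_n|^(1/n) = 1/4
Take the limit as n -> infinity: L = 1/4.
Since L = 1/4 < 1, the root test implies convergence.

converges


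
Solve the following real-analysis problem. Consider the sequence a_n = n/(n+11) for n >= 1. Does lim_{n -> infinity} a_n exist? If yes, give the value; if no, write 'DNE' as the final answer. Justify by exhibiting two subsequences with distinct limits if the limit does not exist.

Examine the behaviour of a_n along subsequences.
Even-n subsequence a_{2k} = (2k)/(2k+11) -> 1. Odd-n subsequence a_{2k+1} = (2k+1)/(2k+12) -> 1. Both tend to 1, which suggests the limit is 1; verify directly.
|a_n - 1| = |n - (n+11)| / (n+11) = 11/(n+11) < 11/n for every n >= 1.
Given epsilon > 0, choose a positive integer N > 11/epsilon. Then for all n >= N, |a_n - 1| < 11/n <= 11/N < epsilon.
So by the definition of the limit, lim a_n exists and equals 1.

1


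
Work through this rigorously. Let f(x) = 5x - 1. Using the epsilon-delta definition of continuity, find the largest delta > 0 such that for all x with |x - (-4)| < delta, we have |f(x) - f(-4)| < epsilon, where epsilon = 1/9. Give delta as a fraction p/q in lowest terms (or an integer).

We compute f(-4) = 5*(-4) - 1 = -21.
|f(x) - f(-4)| = |5x - 1 - (-21)| = |5(x - (-4))| = 5|x - (-4)|.
We need 5|x - (-4)| < 1/9, i.e. |x - (-4)| < 1/9 / 5 = 1/45.
So any delta <= 1/45 works. Conversely, if delta > 1/45, then x = -4 + 1/45 satisfies |x - (-4)| = 1/45 < delta but |f(x) - f(-4)| = 5 * 1/45 = 1/9, which is not < 1/9; so no larger delta works.
Hence the largest such delta is 1/45.

1/45


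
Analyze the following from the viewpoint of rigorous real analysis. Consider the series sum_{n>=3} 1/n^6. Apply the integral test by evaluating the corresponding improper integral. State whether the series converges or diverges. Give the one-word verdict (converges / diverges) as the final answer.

Let f(x) = x^(-6). Then f is positive, continuous, and decreasing on [3, infinity), so the integral test applies.
Compute the improper integral int_{3}^infinity f(x) dx:
  antiderivative F(x) = -1/(5*x^5).
  As x -> infinity, F(x) -> 0 (since p = 6 > 1).
  So int = F(infinity) - F(3) = 0 - (-1/1215) = 1/1215.
  Finite, so by the integral test, the series converges.

converges


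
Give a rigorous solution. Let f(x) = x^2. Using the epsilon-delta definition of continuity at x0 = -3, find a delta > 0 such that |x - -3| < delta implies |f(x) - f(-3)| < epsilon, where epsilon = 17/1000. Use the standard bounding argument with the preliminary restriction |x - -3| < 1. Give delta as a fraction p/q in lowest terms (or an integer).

Factor: |x^2 - (-3)^2| = |x - -3| * |x + -3|.
Impose |x - -3| < 1 first. Then |x + -3| = |(x - -3) + 2*(-3)| <= |x - -3| + 2*|-3| < 1 + 6 = 7.
So |x^2 - (-3)^2| < delta * 7.
We need delta * 7 <= 17/1000, i.e. delta <= 17/1000/7 = 17/7000.
Since 17/7000 < 1, this is tighter than 1; take delta = 17/7000.
So delta = 17/7000 works.

17/7000


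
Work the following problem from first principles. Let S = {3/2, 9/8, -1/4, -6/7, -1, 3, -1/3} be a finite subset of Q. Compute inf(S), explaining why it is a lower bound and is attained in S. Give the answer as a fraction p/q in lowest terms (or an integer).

S is finite, so inf(S) = min(S).
Sorted increasing:
-1, -6/7, -1/3, -1/4, 9/8, 3/2, 3
The extremum is -1.
For every x in S, x >= -1. And -1 is in S, so it is attained.
Therefore inf(S) = -1.

-1


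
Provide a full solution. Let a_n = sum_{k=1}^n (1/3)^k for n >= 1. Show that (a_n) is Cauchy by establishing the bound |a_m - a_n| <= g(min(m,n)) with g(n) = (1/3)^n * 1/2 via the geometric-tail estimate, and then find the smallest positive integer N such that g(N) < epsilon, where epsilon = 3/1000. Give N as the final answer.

For m > n >= 1: |a_m - a_n| = sum_{k=n+1}^m (1/3)^k < sum_{k=n+1}^infinity (1/3)^k = (1/3)^(n+1) / (1 - 1/3) = (1/3)^n * (1/3) * (3/2) = (1/3)^n * 1/2.
So g(n) = (1/3)^n / 2. Since g(n) -> 0, (a_n) is Cauchy.
Now solve g(N) < 3/1000: (1/3)^N / 2 < 3/1000 <=> 3^N > 1 / (2 * 3/1000) = 500/3.
Check powers of 3: 3^4 = 81 <= 500/3, 3^5 = 243 > 500/3.
So the smallest such N is 5. Check: g(5) = 1/(2 * 243) = 1/486 < 3/1000.

5


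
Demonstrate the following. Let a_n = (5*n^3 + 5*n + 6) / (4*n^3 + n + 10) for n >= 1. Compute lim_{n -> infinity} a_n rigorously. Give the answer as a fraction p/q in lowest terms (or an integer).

Divide numerator and denominator by n^3, the highest power:
numerator / n^3 = 5 + 5/n^2 + 6/n^3
denominator / n^3 = 4 + n^(-2) + 10/n^3
As n -> infinity, all terms of the form c/n^k (k >= 1) tend to 0.
So numerator / n^3 -> 5 and denominator / n^3 -> 4.
Therefore lim a_n = 5/4.

5/4


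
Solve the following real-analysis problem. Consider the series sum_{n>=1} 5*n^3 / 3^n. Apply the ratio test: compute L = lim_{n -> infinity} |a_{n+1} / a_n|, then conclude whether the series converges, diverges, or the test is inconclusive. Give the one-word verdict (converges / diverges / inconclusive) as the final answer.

Let a_n denote the general term. Form the ratio a_{n+1}/a_n and simplify:
a_{n+1}/a_n = (n + 1)^3/(3*n^3)
Take the limit as n -> infinity: L = 1/3.
Since L = 1/3 < 1, the ratio test implies the series converges.

converges


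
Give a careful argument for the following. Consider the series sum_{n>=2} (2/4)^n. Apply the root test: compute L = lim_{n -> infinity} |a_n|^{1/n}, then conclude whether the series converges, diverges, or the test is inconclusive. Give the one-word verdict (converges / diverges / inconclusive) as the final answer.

Let a_n denote the general term. Form |a_n|^(1/n) and simplify:
|a_n|^(1/n) = 1/2
Take the limit as n -> infinity: L = 1/2.
Since L = 1/2 < 1, the root test implies convergence.

converges


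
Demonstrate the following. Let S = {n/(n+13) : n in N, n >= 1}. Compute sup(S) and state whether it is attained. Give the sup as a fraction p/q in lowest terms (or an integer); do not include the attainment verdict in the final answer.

Analysis:
- Values: 1/14, 2/15, 3/16, 4/17, ... strictly increasing.
- Minimum is 1/14 (n=1); inf = 1/14 (attained).
- n/(n+13) = 1 - 13/(n+13) -> 1 from below as n -> infinity, and never equals 1.
- So sup = 1 (not attained).
Conclusion: sup(S) = 1, not attained in S.

1


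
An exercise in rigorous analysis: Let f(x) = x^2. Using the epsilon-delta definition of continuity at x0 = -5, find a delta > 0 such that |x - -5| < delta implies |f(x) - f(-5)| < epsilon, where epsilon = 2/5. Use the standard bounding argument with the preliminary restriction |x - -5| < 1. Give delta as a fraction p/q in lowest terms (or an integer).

Factor: |x^2 - (-5)^2| = |x - -5| * |x + -5|.
Impose |x - -5| < 1 first. Then |x + -5| = |(x - -5) + 2*(-5)| <= |x - -5| + 2*|-5| < 1 + 10 = 11.
So |x^2 - (-5)^2| < delta * 11.
We need delta * 11 <= 2/5, i.e. delta <= 2/5/11 = 2/55.
Since 2/55 < 1, this is tighter than 1; take delta = 2/55.
So delta = 2/55 works.

2/55
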